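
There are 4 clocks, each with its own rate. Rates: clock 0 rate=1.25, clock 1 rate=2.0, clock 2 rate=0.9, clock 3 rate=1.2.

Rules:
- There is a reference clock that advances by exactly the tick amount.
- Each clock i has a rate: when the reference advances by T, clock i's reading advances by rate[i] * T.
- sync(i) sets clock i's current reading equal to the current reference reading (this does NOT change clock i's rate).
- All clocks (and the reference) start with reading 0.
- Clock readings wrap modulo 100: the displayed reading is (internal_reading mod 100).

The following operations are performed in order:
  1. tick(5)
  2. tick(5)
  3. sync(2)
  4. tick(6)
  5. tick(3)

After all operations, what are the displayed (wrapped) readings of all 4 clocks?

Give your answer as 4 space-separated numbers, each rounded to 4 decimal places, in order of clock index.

Answer: 23.7500 38.0000 18.1000 22.8000

Derivation:
After op 1 tick(5): ref=5.0000 raw=[6.2500 10.0000 4.5000 6.0000]
After op 2 tick(5): ref=10.0000 raw=[12.5000 20.0000 9.0000 12.0000]
After op 3 sync(2): ref=10.0000 raw=[12.5000 20.0000 10.0000 12.0000]
After op 4 tick(6): ref=16.0000 raw=[20.0000 32.0000 15.4000 19.2000]
After op 5 tick(3): ref=19.0000 raw=[23.7500 38.0000 18.1000 22.8000]
Wrap final raw readings (mod 100): 23.7500 mod 100 = 23.7500; 38.0000 mod 100 = 38.0000; 18.1000 mod 100 = 18.1000; 22.8000 mod 100 = 22.8000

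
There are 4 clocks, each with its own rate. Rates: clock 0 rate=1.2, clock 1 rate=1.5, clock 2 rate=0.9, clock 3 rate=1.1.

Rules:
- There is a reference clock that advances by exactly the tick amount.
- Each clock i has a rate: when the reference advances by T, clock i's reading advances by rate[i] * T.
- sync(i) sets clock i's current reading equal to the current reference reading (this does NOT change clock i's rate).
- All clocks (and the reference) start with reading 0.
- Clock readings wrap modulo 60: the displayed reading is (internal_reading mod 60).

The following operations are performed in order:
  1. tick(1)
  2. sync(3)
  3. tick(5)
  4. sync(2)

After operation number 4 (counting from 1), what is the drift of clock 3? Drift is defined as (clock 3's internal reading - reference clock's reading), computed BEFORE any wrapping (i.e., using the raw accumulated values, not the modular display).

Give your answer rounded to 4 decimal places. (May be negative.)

Answer: 0.5000

Derivation:
After op 1 tick(1): ref=1.0000 raw=[1.2000 1.5000 0.9000 1.1000]
After op 2 sync(3): ref=1.0000 raw=[1.2000 1.5000 0.9000 1.0000]
After op 3 tick(5): ref=6.0000 raw=[7.2000 9.0000 5.4000 6.5000]
After op 4 sync(2): ref=6.0000 raw=[7.2000 9.0000 6.0000 6.5000]
Drift of clock 3 after op 4: 6.5000 - 6.0000 = 0.5000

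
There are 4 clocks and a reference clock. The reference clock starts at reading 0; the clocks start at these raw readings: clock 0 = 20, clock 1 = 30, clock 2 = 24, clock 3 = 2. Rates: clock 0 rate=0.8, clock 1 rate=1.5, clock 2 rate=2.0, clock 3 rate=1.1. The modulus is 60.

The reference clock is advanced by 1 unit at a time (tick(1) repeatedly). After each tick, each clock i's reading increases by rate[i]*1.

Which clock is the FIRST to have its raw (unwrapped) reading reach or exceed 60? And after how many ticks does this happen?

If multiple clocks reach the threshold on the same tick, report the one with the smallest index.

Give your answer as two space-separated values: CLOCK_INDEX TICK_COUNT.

clock 0: start=20, rate=0.8, needs 60-20 = 40; ticks = ceil(40/0.8) = ceil(50.0000) = 50; reading at tick 50 = 20 + 0.8*50 = 60.0000
clock 1: start=30, rate=1.5, needs 60-30 = 30; ticks = ceil(30/1.5) = ceil(20.0000) = 20; reading at tick 20 = 30 + 1.5*20 = 60.0000
clock 2: start=24, rate=2.0, needs 60-24 = 36; ticks = ceil(36/2.0) = ceil(18.0000) = 18; reading at tick 18 = 24 + 2.0*18 = 60.0000
clock 3: start=2, rate=1.1, needs 60-2 = 58; ticks = ceil(58/1.1) = ceil(52.7273) = 53; reading at tick 53 = 2 + 1.1*53 = 60.3000
Minimum tick count = 18; winners = [2]; smallest index = 2

Answer: 2 18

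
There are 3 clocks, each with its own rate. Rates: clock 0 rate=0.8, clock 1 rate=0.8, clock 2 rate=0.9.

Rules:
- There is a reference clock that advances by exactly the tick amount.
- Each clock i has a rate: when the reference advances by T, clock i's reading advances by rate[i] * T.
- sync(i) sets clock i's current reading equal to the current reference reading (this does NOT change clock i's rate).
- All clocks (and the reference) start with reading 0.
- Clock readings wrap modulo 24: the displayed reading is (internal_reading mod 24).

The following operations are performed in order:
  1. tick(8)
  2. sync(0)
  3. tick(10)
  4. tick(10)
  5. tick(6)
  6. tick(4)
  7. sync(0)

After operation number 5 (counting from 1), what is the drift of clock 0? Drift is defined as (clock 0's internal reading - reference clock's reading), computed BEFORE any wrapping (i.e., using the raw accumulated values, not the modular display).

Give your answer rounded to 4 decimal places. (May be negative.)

Answer: -5.2000

Derivation:
After op 1 tick(8): ref=8.0000 raw=[6.4000 6.4000 7.2000]
After op 2 sync(0): ref=8.0000 raw=[8.0000 6.4000 7.2000]
After op 3 tick(10): ref=18.0000 raw=[16.0000 14.4000 16.2000]
After op 4 tick(10): ref=28.0000 raw=[24.0000 22.4000 25.2000]
After op 5 tick(6): ref=34.0000 raw=[28.8000 27.2000 30.6000]
Drift of clock 0 after op 5: 28.8000 - 34.0000 = -5.2000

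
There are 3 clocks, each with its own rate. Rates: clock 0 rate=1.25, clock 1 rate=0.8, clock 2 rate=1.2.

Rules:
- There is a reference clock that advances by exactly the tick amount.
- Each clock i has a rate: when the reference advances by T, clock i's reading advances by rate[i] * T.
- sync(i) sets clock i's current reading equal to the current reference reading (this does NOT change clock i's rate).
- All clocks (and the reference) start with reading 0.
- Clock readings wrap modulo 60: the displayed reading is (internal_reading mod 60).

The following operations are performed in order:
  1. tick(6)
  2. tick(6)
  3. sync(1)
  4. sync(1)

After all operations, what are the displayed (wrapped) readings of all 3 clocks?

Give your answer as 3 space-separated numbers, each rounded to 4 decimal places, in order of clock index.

Answer: 15.0000 12.0000 14.4000

Derivation:
After op 1 tick(6): ref=6.0000 raw=[7.5000 4.8000 7.2000]
After op 2 tick(6): ref=12.0000 raw=[15.0000 9.6000 14.4000]
After op 3 sync(1): ref=12.0000 raw=[15.0000 12.0000 14.4000]
After op 4 sync(1): ref=12.0000 raw=[15.0000 12.0000 14.4000]
Wrap final raw readings (mod 60): 15.0000 mod 60 = 15.0000; 12.0000 mod 60 = 12.0000; 14.4000 mod 60 = 14.4000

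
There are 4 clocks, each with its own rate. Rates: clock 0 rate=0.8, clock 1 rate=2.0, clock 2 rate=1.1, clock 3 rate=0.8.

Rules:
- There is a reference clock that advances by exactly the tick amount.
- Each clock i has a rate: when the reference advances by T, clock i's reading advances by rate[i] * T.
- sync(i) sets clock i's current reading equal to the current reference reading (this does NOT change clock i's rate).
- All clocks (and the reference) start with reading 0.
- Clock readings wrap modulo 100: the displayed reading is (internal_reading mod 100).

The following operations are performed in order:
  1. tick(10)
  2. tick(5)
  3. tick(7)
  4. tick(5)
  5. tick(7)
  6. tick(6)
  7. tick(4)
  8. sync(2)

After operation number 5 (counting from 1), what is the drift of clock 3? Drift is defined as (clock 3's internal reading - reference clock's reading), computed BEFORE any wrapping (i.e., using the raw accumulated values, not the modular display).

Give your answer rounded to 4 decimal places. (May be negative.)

Answer: -6.8000

Derivation:
After op 1 tick(10): ref=10.0000 raw=[8.0000 20.0000 11.0000 8.0000]
After op 2 tick(5): ref=15.0000 raw=[12.0000 30.0000 16.5000 12.0000]
After op 3 tick(7): ref=22.0000 raw=[17.6000 44.0000 24.2000 17.6000]
After op 4 tick(5): ref=27.0000 raw=[21.6000 54.0000 29.7000 21.6000]
After op 5 tick(7): ref=34.0000 raw=[27.2000 68.0000 37.4000 27.2000]
Drift of clock 3 after op 5: 27.2000 - 34.0000 = -6.8000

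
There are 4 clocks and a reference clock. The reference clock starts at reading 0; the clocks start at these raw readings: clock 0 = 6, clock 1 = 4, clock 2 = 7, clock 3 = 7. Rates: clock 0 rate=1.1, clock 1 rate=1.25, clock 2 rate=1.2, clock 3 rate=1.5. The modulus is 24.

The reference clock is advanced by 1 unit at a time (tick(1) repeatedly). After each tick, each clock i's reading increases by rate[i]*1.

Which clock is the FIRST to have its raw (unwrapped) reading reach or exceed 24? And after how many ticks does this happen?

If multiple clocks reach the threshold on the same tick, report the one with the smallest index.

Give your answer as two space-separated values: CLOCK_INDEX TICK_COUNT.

Answer: 3 12

Derivation:
clock 0: start=6, rate=1.1, needs 24-6 = 18; ticks = ceil(18/1.1) = ceil(16.3636) = 17; reading at tick 17 = 6 + 1.1*17 = 24.7000
clock 1: start=4, rate=1.25, needs 24-4 = 20; ticks = ceil(20/1.25) = ceil(16.0000) = 16; reading at tick 16 = 4 + 1.25*16 = 24.0000
clock 2: start=7, rate=1.2, needs 24-7 = 17; ticks = ceil(17/1.2) = ceil(14.1667) = 15; reading at tick 15 = 7 + 1.2*15 = 25.0000
clock 3: start=7, rate=1.5, needs 24-7 = 17; ticks = ceil(17/1.5) = ceil(11.3333) = 12; reading at tick 12 = 7 + 1.5*12 = 25.0000
Minimum tick count = 12; winners = [3]; smallest index = 3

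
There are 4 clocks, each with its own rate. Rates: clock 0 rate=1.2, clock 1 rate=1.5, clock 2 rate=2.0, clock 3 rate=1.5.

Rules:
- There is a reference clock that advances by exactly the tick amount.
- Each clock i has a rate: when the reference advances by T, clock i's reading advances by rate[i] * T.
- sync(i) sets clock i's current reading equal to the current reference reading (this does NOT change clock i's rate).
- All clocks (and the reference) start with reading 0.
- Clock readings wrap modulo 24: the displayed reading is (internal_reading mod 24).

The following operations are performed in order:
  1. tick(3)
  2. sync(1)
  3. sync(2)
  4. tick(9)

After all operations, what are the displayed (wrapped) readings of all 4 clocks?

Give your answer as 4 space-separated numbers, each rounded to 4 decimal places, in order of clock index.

Answer: 14.4000 16.5000 21.0000 18.0000

Derivation:
After op 1 tick(3): ref=3.0000 raw=[3.6000 4.5000 6.0000 4.5000]
After op 2 sync(1): ref=3.0000 raw=[3.6000 3.0000 6.0000 4.5000]
After op 3 sync(2): ref=3.0000 raw=[3.6000 3.0000 3.0000 4.5000]
After op 4 tick(9): ref=12.0000 raw=[14.4000 16.5000 21.0000 18.0000]
Wrap final raw readings (mod 24): 14.4000 mod 24 = 14.4000; 16.5000 mod 24 = 16.5000; 21.0000 mod 24 = 21.0000; 18.0000 mod 24 = 18.0000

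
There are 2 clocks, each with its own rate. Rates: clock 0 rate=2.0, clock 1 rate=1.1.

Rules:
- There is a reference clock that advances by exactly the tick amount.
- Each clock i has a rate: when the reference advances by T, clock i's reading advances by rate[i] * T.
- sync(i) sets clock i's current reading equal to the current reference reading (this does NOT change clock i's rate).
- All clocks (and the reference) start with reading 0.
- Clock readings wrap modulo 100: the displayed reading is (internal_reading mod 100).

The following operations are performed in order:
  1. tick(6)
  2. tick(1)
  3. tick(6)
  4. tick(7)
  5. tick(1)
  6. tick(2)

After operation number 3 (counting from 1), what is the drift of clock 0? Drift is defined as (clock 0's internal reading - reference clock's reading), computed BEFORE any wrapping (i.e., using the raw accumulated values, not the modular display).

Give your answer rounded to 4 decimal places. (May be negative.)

Answer: 13.0000

Derivation:
After op 1 tick(6): ref=6.0000 raw=[12.0000 6.6000]
After op 2 tick(1): ref=7.0000 raw=[14.0000 7.7000]
After op 3 tick(6): ref=13.0000 raw=[26.0000 14.3000]
Drift of clock 0 after op 3: 26.0000 - 13.0000 = 13.0000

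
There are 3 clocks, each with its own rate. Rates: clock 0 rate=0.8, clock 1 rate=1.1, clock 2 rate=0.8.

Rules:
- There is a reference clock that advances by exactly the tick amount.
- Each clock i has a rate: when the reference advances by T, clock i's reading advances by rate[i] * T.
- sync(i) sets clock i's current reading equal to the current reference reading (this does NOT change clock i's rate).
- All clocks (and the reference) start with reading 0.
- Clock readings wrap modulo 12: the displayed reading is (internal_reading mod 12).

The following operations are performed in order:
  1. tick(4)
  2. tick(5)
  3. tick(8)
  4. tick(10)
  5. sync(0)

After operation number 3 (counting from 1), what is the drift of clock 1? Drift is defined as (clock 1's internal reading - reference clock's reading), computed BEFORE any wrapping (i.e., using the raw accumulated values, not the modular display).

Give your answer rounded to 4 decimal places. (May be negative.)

After op 1 tick(4): ref=4.0000 raw=[3.2000 4.4000 3.2000]
After op 2 tick(5): ref=9.0000 raw=[7.2000 9.9000 7.2000]
After op 3 tick(8): ref=17.0000 raw=[13.6000 18.7000 13.6000]
Drift of clock 1 after op 3: 18.7000 - 17.0000 = 1.7000

Answer: 1.7000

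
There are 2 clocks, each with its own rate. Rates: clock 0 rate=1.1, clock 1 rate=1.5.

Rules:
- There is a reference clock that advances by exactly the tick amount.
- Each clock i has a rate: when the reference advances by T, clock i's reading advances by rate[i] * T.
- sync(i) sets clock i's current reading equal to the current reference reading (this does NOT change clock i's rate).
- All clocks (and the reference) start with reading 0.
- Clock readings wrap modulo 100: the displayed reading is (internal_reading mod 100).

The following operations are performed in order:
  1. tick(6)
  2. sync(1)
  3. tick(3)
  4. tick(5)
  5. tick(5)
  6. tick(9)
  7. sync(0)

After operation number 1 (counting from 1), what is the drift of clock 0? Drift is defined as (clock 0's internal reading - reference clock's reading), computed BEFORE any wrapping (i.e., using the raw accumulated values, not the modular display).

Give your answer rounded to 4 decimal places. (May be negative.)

After op 1 tick(6): ref=6.0000 raw=[6.6000 9.0000]
Drift of clock 0 after op 1: 6.6000 - 6.0000 = 0.6000

Answer: 0.6000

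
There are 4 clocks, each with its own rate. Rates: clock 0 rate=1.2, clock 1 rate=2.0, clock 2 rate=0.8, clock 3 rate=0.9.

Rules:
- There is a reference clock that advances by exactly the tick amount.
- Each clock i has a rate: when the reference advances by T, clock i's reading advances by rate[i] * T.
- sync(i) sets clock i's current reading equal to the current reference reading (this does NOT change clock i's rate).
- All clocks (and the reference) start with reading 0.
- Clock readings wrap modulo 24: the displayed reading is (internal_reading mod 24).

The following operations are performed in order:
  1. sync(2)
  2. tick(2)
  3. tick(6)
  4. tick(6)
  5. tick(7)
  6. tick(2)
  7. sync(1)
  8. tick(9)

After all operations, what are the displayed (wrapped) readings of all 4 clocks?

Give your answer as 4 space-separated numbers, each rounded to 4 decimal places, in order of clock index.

Answer: 14.4000 17.0000 1.6000 4.8000

Derivation:
After op 1 sync(2): ref=0.0000 raw=[0.0000 0.0000 0.0000 0.0000]
After op 2 tick(2): ref=2.0000 raw=[2.4000 4.0000 1.6000 1.8000]
After op 3 tick(6): ref=8.0000 raw=[9.6000 16.0000 6.4000 7.2000]
After op 4 tick(6): ref=14.0000 raw=[16.8000 28.0000 11.2000 12.6000]
After op 5 tick(7): ref=21.0000 raw=[25.2000 42.0000 16.8000 18.9000]
After op 6 tick(2): ref=23.0000 raw=[27.6000 46.0000 18.4000 20.7000]
After op 7 sync(1): ref=23.0000 raw=[27.6000 23.0000 18.4000 20.7000]
After op 8 tick(9): ref=32.0000 raw=[38.4000 41.0000 25.6000 28.8000]
Wrap final raw readings (mod 24): 38.4000 mod 24 = 14.4000; 41.0000 mod 24 = 17.0000; 25.6000 mod 24 = 1.6000; 28.8000 mod 24 = 4.8000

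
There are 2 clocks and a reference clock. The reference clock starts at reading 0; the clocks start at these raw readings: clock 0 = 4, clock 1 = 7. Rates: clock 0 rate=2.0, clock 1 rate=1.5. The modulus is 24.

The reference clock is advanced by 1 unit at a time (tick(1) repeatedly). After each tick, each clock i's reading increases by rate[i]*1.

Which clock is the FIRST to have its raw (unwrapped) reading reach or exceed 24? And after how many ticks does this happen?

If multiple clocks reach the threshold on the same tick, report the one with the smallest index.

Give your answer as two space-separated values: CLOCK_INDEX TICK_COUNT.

clock 0: start=4, rate=2.0, needs 24-4 = 20; ticks = ceil(20/2.0) = ceil(10.0000) = 10; reading at tick 10 = 4 + 2.0*10 = 24.0000
clock 1: start=7, rate=1.5, needs 24-7 = 17; ticks = ceil(17/1.5) = ceil(11.3333) = 12; reading at tick 12 = 7 + 1.5*12 = 25.0000
Minimum tick count = 10; winners = [0]; smallest index = 0

Answer: 0 10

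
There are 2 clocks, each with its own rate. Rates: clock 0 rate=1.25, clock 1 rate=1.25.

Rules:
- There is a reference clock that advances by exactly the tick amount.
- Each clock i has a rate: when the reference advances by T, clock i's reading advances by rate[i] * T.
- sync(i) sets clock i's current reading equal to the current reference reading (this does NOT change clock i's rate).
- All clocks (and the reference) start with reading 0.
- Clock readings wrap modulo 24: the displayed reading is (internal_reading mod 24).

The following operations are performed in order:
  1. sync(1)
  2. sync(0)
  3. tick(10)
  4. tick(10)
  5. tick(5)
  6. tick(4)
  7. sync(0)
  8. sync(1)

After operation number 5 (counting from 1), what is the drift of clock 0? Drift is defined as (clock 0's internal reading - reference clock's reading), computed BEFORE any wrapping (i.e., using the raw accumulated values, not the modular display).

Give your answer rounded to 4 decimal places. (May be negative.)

After op 1 sync(1): ref=0.0000 raw=[0.0000 0.0000]
After op 2 sync(0): ref=0.0000 raw=[0.0000 0.0000]
After op 3 tick(10): ref=10.0000 raw=[12.5000 12.5000]
After op 4 tick(10): ref=20.0000 raw=[25.0000 25.0000]
After op 5 tick(5): ref=25.0000 raw=[31.2500 31.2500]
Drift of clock 0 after op 5: 31.2500 - 25.0000 = 6.2500

Answer: 6.2500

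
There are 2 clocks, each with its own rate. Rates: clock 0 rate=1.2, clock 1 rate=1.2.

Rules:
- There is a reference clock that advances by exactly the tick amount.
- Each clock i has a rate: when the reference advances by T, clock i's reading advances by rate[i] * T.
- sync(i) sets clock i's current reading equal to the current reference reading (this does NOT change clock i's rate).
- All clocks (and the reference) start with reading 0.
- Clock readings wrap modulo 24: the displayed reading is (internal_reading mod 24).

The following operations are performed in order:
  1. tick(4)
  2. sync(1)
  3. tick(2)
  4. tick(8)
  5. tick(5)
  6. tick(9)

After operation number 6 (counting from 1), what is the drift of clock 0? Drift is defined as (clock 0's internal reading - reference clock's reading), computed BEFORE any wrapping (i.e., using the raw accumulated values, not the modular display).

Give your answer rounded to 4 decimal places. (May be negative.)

After op 1 tick(4): ref=4.0000 raw=[4.8000 4.8000]
After op 2 sync(1): ref=4.0000 raw=[4.8000 4.0000]
After op 3 tick(2): ref=6.0000 raw=[7.2000 6.4000]
After op 4 tick(8): ref=14.0000 raw=[16.8000 16.0000]
After op 5 tick(5): ref=19.0000 raw=[22.8000 22.0000]
After op 6 tick(9): ref=28.0000 raw=[33.6000 32.8000]
Drift of clock 0 after op 6: 33.6000 - 28.0000 = 5.6000

Answer: 5.6000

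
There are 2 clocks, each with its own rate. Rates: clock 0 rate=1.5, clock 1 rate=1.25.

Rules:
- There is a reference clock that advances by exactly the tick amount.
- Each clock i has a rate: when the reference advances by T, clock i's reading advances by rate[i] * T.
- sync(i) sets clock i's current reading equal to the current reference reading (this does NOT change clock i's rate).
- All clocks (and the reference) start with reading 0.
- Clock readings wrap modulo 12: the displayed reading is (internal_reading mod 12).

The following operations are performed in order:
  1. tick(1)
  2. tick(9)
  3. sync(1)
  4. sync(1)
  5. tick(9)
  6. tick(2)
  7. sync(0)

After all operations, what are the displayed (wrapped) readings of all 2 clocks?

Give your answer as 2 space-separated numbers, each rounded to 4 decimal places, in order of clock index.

Answer: 9.0000 11.7500

Derivation:
After op 1 tick(1): ref=1.0000 raw=[1.5000 1.2500]
After op 2 tick(9): ref=10.0000 raw=[15.0000 12.5000]
After op 3 sync(1): ref=10.0000 raw=[15.0000 10.0000]
After op 4 sync(1): ref=10.0000 raw=[15.0000 10.0000]
After op 5 tick(9): ref=19.0000 raw=[28.5000 21.2500]
After op 6 tick(2): ref=21.0000 raw=[31.5000 23.7500]
After op 7 sync(0): ref=21.0000 raw=[21.0000 23.7500]
Wrap final raw readings (mod 12): 21.0000 mod 12 = 9.0000; 23.7500 mod 12 = 11.7500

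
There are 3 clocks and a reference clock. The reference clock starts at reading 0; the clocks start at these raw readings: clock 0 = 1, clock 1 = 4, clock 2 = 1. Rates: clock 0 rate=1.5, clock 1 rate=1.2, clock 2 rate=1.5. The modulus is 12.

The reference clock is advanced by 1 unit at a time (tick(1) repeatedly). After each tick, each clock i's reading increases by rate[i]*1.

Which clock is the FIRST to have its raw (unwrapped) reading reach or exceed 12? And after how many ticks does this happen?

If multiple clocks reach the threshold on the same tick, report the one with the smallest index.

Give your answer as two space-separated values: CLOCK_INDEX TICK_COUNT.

clock 0: start=1, rate=1.5, needs 12-1 = 11; ticks = ceil(11/1.5) = ceil(7.3333) = 8; reading at tick 8 = 1 + 1.5*8 = 13.0000
clock 1: start=4, rate=1.2, needs 12-4 = 8; ticks = ceil(8/1.2) = ceil(6.6667) = 7; reading at tick 7 = 4 + 1.2*7 = 12.4000
clock 2: start=1, rate=1.5, needs 12-1 = 11; ticks = ceil(11/1.5) = ceil(7.3333) = 8; reading at tick 8 = 1 + 1.5*8 = 13.0000
Minimum tick count = 7; winners = [1]; smallest index = 1

Answer: 1 7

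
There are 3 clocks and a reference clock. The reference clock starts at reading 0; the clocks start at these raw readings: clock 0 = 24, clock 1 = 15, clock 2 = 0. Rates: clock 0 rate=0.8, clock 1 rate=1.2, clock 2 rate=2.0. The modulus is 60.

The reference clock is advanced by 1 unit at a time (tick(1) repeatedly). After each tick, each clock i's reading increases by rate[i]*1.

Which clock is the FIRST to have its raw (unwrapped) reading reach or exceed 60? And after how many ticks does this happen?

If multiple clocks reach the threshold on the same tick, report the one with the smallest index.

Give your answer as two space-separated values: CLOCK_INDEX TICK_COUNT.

Answer: 2 30

Derivation:
clock 0: start=24, rate=0.8, needs 60-24 = 36; ticks = ceil(36/0.8) = ceil(45.0000) = 45; reading at tick 45 = 24 + 0.8*45 = 60.0000
clock 1: start=15, rate=1.2, needs 60-15 = 45; ticks = ceil(45/1.2) = ceil(37.5000) = 38; reading at tick 38 = 15 + 1.2*38 = 60.6000
clock 2: start=0, rate=2.0, needs 60-0 = 60; ticks = ceil(60/2.0) = ceil(30.0000) = 30; reading at tick 30 = 0 + 2.0*30 = 60.0000
Minimum tick count = 30; winners = [2]; smallest index = 2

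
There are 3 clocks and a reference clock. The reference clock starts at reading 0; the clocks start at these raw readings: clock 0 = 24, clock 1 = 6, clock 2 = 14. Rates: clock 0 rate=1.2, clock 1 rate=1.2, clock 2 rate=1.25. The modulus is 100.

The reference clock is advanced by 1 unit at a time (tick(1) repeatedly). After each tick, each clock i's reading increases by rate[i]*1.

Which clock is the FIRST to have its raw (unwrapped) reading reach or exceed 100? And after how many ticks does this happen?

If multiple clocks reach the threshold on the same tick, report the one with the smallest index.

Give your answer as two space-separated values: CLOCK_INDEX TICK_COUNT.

Answer: 0 64

Derivation:
clock 0: start=24, rate=1.2, needs 100-24 = 76; ticks = ceil(76/1.2) = ceil(63.3333) = 64; reading at tick 64 = 24 + 1.2*64 = 100.8000
clock 1: start=6, rate=1.2, needs 100-6 = 94; ticks = ceil(94/1.2) = ceil(78.3333) = 79; reading at tick 79 = 6 + 1.2*79 = 100.8000
clock 2: start=14, rate=1.25, needs 100-14 = 86; ticks = ceil(86/1.25) = ceil(68.8000) = 69; reading at tick 69 = 14 + 1.25*69 = 100.2500
Minimum tick count = 64; winners = [0]; smallest index = 0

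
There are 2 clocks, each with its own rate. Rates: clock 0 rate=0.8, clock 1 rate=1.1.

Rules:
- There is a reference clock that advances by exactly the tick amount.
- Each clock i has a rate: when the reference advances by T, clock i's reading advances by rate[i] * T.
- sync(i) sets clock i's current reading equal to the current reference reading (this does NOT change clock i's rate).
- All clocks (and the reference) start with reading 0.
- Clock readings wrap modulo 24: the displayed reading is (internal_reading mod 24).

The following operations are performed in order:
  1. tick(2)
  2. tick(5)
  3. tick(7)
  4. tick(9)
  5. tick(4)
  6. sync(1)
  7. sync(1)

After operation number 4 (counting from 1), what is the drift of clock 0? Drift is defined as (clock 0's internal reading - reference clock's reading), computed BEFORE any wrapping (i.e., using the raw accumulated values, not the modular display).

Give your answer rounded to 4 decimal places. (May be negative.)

Answer: -4.6000

Derivation:
After op 1 tick(2): ref=2.0000 raw=[1.6000 2.2000]
After op 2 tick(5): ref=7.0000 raw=[5.6000 7.7000]
After op 3 tick(7): ref=14.0000 raw=[11.2000 15.4000]
After op 4 tick(9): ref=23.0000 raw=[18.4000 25.3000]
Drift of clock 0 after op 4: 18.4000 - 23.0000 = -4.6000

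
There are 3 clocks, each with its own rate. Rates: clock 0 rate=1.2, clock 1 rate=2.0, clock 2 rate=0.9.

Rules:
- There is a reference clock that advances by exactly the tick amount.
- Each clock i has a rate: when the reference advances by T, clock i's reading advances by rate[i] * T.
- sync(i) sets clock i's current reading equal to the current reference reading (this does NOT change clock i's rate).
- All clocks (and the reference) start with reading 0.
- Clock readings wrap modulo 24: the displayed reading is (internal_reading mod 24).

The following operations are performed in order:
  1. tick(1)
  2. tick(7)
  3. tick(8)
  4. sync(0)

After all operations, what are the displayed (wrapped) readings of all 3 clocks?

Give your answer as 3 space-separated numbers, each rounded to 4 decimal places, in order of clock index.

Answer: 16.0000 8.0000 14.4000

Derivation:
After op 1 tick(1): ref=1.0000 raw=[1.2000 2.0000 0.9000]
After op 2 tick(7): ref=8.0000 raw=[9.6000 16.0000 7.2000]
After op 3 tick(8): ref=16.0000 raw=[19.2000 32.0000 14.4000]
After op 4 sync(0): ref=16.0000 raw=[16.0000 32.0000 14.4000]
Wrap final raw readings (mod 24): 16.0000 mod 24 = 16.0000; 32.0000 mod 24 = 8.0000; 14.4000 mod 24 = 14.4000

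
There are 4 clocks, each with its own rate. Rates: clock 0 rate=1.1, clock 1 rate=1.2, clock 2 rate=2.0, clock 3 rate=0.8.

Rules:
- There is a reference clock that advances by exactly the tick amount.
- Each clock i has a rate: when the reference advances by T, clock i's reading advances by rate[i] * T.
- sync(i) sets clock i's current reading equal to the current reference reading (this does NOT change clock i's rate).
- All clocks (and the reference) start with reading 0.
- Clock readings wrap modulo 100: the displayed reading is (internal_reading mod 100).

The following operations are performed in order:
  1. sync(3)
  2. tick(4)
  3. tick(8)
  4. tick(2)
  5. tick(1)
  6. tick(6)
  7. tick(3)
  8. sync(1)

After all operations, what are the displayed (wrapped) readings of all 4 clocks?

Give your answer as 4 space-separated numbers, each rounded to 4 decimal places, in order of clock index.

After op 1 sync(3): ref=0.0000 raw=[0.0000 0.0000 0.0000 0.0000]
After op 2 tick(4): ref=4.0000 raw=[4.4000 4.8000 8.0000 3.2000]
After op 3 tick(8): ref=12.0000 raw=[13.2000 14.4000 24.0000 9.6000]
After op 4 tick(2): ref=14.0000 raw=[15.4000 16.8000 28.0000 11.2000]
After op 5 tick(1): ref=15.0000 raw=[16.5000 18.0000 30.0000 12.0000]
After op 6 tick(6): ref=21.0000 raw=[23.1000 25.2000 42.0000 16.8000]
After op 7 tick(3): ref=24.0000 raw=[26.4000 28.8000 48.0000 19.2000]
After op 8 sync(1): ref=24.0000 raw=[26.4000 24.0000 48.0000 19.2000]
Wrap final raw readings (mod 100): 26.4000 mod 100 = 26.4000; 24.0000 mod 100 = 24.0000; 48.0000 mod 100 = 48.0000; 19.2000 mod 100 = 19.2000

Answer: 26.4000 24.0000 48.0000 19.2000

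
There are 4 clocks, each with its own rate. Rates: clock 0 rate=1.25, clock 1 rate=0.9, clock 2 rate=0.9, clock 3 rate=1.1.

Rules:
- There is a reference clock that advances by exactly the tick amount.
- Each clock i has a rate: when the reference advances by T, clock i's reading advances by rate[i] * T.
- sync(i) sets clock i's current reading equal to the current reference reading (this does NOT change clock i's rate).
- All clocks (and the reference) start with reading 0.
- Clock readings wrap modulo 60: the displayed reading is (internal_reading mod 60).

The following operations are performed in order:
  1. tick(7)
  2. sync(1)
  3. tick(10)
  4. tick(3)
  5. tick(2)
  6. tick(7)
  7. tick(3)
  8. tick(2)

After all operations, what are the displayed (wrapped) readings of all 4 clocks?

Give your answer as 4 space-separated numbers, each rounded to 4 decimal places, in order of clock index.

Answer: 42.5000 31.3000 30.6000 37.4000

Derivation:
After op 1 tick(7): ref=7.0000 raw=[8.7500 6.3000 6.3000 7.7000]
After op 2 sync(1): ref=7.0000 raw=[8.7500 7.0000 6.3000 7.7000]
After op 3 tick(10): ref=17.0000 raw=[21.2500 16.0000 15.3000 18.7000]
After op 4 tick(3): ref=20.0000 raw=[25.0000 18.7000 18.0000 22.0000]
After op 5 tick(2): ref=22.0000 raw=[27.5000 20.5000 19.8000 24.2000]
After op 6 tick(7): ref=29.0000 raw=[36.2500 26.8000 26.1000 31.9000]
After op 7 tick(3): ref=32.0000 raw=[40.0000 29.5000 28.8000 35.2000]
After op 8 tick(2): ref=34.0000 raw=[42.5000 31.3000 30.6000 37.4000]
Wrap final raw readings (mod 60): 42.5000 mod 60 = 42.5000; 31.3000 mod 60 = 31.3000; 30.6000 mod 60 = 30.6000; 37.4000 mod 60 = 37.4000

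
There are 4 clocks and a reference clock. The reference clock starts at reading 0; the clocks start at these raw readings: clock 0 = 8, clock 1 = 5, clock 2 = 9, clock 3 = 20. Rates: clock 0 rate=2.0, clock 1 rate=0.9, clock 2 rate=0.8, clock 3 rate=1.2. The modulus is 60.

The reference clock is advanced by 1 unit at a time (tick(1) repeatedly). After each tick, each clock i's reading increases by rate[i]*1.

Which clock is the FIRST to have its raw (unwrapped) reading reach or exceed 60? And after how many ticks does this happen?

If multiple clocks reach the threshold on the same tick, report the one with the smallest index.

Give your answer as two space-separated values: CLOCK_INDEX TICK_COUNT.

Answer: 0 26

Derivation:
clock 0: start=8, rate=2.0, needs 60-8 = 52; ticks = ceil(52/2.0) = ceil(26.0000) = 26; reading at tick 26 = 8 + 2.0*26 = 60.0000
clock 1: start=5, rate=0.9, needs 60-5 = 55; ticks = ceil(55/0.9) = ceil(61.1111) = 62; reading at tick 62 = 5 + 0.9*62 = 60.8000
clock 2: start=9, rate=0.8, needs 60-9 = 51; ticks = ceil(51/0.8) = ceil(63.7500) = 64; reading at tick 64 = 9 + 0.8*64 = 60.2000
clock 3: start=20, rate=1.2, needs 60-20 = 40; ticks = ceil(40/1.2) = ceil(33.3333) = 34; reading at tick 34 = 20 + 1.2*34 = 60.8000
Minimum tick count = 26; winners = [0]; smallest index = 0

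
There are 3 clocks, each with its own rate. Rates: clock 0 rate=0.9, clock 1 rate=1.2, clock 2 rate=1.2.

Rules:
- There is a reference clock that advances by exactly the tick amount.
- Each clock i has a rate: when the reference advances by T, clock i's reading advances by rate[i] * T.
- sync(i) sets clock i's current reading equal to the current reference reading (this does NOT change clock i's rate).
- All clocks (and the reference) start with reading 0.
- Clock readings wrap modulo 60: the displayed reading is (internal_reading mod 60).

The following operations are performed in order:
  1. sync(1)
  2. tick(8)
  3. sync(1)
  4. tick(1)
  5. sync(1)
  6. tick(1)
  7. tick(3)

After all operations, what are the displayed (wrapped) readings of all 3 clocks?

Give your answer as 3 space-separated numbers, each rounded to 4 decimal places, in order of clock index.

After op 1 sync(1): ref=0.0000 raw=[0.0000 0.0000 0.0000]
After op 2 tick(8): ref=8.0000 raw=[7.2000 9.6000 9.6000]
After op 3 sync(1): ref=8.0000 raw=[7.2000 8.0000 9.6000]
After op 4 tick(1): ref=9.0000 raw=[8.1000 9.2000 10.8000]
After op 5 sync(1): ref=9.0000 raw=[8.1000 9.0000 10.8000]
After op 6 tick(1): ref=10.0000 raw=[9.0000 10.2000 12.0000]
After op 7 tick(3): ref=13.0000 raw=[11.7000 13.8000 15.6000]
Wrap final raw readings (mod 60): 11.7000 mod 60 = 11.7000; 13.8000 mod 60 = 13.8000; 15.6000 mod 60 = 15.6000

Answer: 11.7000 13.8000 15.6000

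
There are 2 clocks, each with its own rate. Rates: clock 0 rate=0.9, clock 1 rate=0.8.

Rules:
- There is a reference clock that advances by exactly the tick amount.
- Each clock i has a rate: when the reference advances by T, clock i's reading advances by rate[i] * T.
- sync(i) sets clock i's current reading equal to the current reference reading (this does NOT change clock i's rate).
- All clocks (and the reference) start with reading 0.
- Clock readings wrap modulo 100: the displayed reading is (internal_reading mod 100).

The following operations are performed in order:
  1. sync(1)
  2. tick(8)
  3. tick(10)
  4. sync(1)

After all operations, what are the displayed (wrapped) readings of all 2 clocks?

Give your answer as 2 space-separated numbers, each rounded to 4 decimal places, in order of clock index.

After op 1 sync(1): ref=0.0000 raw=[0.0000 0.0000]
After op 2 tick(8): ref=8.0000 raw=[7.2000 6.4000]
After op 3 tick(10): ref=18.0000 raw=[16.2000 14.4000]
After op 4 sync(1): ref=18.0000 raw=[16.2000 18.0000]
Wrap final raw readings (mod 100): 16.2000 mod 100 = 16.2000; 18.0000 mod 100 = 18.0000

Answer: 16.2000 18.0000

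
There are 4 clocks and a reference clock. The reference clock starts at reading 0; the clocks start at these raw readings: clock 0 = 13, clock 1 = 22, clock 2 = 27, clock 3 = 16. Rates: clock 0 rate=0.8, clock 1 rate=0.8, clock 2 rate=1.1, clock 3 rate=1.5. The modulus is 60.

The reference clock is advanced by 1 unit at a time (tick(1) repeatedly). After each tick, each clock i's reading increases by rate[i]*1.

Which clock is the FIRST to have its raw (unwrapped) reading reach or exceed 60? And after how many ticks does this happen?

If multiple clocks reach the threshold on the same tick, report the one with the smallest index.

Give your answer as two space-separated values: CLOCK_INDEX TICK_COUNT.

Answer: 2 30

Derivation:
clock 0: start=13, rate=0.8, needs 60-13 = 47; ticks = ceil(47/0.8) = ceil(58.7500) = 59; reading at tick 59 = 13 + 0.8*59 = 60.2000
clock 1: start=22, rate=0.8, needs 60-22 = 38; ticks = ceil(38/0.8) = ceil(47.5000) = 48; reading at tick 48 = 22 + 0.8*48 = 60.4000
clock 2: start=27, rate=1.1, needs 60-27 = 33; ticks = ceil(33/1.1) = ceil(30.0000) = 30; reading at tick 30 = 27 + 1.1*30 = 60.0000
clock 3: start=16, rate=1.5, needs 60-16 = 44; ticks = ceil(44/1.5) = ceil(29.3333) = 30; reading at tick 30 = 16 + 1.5*30 = 61.0000
Minimum tick count = 30; winners = [2, 3]; smallest index = 2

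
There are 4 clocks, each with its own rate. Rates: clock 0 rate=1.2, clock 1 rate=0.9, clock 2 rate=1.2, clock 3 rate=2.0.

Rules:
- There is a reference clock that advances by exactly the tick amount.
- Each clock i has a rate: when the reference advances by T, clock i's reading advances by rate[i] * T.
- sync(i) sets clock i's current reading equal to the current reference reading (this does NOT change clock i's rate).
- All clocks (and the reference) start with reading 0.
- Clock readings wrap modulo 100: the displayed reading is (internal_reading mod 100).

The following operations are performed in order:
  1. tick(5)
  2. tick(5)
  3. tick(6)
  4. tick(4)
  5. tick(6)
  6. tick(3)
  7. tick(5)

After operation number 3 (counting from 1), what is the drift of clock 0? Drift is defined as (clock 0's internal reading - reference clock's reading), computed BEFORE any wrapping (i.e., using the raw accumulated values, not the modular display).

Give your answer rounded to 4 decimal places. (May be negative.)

Answer: 3.2000

Derivation:
After op 1 tick(5): ref=5.0000 raw=[6.0000 4.5000 6.0000 10.0000]
After op 2 tick(5): ref=10.0000 raw=[12.0000 9.0000 12.0000 20.0000]
After op 3 tick(6): ref=16.0000 raw=[19.2000 14.4000 19.2000 32.0000]
Drift of clock 0 after op 3: 19.2000 - 16.0000 = 3.2000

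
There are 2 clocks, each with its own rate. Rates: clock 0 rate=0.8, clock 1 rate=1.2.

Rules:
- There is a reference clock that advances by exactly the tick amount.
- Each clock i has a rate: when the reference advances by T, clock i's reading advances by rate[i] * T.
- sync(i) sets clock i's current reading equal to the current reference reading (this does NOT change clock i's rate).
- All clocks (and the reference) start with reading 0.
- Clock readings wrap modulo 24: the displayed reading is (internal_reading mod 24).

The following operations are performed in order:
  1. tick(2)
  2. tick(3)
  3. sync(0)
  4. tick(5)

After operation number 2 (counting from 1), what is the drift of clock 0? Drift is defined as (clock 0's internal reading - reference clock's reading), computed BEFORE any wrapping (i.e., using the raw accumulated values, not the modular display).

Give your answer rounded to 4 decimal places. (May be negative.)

Answer: -1.0000

Derivation:
After op 1 tick(2): ref=2.0000 raw=[1.6000 2.4000]
After op 2 tick(3): ref=5.0000 raw=[4.0000 6.0000]
Drift of clock 0 after op 2: 4.0000 - 5.0000 = -1.0000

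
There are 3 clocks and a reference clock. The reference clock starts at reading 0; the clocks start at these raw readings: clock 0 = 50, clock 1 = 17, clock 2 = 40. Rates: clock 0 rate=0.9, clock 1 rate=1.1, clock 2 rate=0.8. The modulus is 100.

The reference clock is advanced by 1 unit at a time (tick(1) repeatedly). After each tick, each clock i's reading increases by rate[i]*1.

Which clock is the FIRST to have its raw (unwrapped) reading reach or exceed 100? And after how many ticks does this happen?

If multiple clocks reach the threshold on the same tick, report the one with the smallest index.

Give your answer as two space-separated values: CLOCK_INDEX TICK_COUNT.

Answer: 0 56

Derivation:
clock 0: start=50, rate=0.9, needs 100-50 = 50; ticks = ceil(50/0.9) = ceil(55.5556) = 56; reading at tick 56 = 50 + 0.9*56 = 100.4000
clock 1: start=17, rate=1.1, needs 100-17 = 83; ticks = ceil(83/1.1) = ceil(75.4545) = 76; reading at tick 76 = 17 + 1.1*76 = 100.6000
clock 2: start=40, rate=0.8, needs 100-40 = 60; ticks = ceil(60/0.8) = ceil(75.0000) = 75; reading at tick 75 = 40 + 0.8*75 = 100.0000
Minimum tick count = 56; winners = [0]; smallest index = 0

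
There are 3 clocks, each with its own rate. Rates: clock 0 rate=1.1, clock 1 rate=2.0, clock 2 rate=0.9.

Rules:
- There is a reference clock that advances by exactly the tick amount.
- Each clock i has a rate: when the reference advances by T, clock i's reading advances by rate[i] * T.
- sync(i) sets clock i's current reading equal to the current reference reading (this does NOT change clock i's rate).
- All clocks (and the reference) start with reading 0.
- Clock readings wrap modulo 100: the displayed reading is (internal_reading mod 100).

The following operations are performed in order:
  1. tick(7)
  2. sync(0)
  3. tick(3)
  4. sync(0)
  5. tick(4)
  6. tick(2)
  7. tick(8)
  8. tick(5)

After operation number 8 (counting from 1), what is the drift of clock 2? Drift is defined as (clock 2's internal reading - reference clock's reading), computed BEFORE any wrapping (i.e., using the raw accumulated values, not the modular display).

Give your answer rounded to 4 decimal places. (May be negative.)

After op 1 tick(7): ref=7.0000 raw=[7.7000 14.0000 6.3000]
After op 2 sync(0): ref=7.0000 raw=[7.0000 14.0000 6.3000]
After op 3 tick(3): ref=10.0000 raw=[10.3000 20.0000 9.0000]
After op 4 sync(0): ref=10.0000 raw=[10.0000 20.0000 9.0000]
After op 5 tick(4): ref=14.0000 raw=[14.4000 28.0000 12.6000]
After op 6 tick(2): ref=16.0000 raw=[16.6000 32.0000 14.4000]
After op 7 tick(8): ref=24.0000 raw=[25.4000 48.0000 21.6000]
After op 8 tick(5): ref=29.0000 raw=[30.9000 58.0000 26.1000]
Drift of clock 2 after op 8: 26.1000 - 29.0000 = -2.9000

Answer: -2.9000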